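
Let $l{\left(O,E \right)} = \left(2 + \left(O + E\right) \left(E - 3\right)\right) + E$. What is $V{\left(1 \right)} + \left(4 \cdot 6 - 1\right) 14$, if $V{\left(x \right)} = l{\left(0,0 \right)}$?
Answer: $324$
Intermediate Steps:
$l{\left(O,E \right)} = 2 + E + \left(-3 + E\right) \left(E + O\right)$ ($l{\left(O,E \right)} = \left(2 + \left(E + O\right) \left(-3 + E\right)\right) + E = \left(2 + \left(-3 + E\right) \left(E + O\right)\right) + E = 2 + E + \left(-3 + E\right) \left(E + O\right)$)
$V{\left(x \right)} = 2$ ($V{\left(x \right)} = 2 + 0^{2} - 0 - 0 + 0 \cdot 0 = 2 + 0 + 0 + 0 + 0 = 2$)
$V{\left(1 \right)} + \left(4 \cdot 6 - 1\right) 14 = 2 + \left(4 \cdot 6 - 1\right) 14 = 2 + \left(24 - 1\right) 14 = 2 + 23 \cdot 14 = 2 + 322 = 324$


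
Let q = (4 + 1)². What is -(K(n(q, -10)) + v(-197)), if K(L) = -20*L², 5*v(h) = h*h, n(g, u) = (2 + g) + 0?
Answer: 34091/5 ≈ 6818.2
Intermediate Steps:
q = 25 (q = 5² = 25)
n(g, u) = 2 + g
v(h) = h²/5 (v(h) = (h*h)/5 = h²/5)
-(K(n(q, -10)) + v(-197)) = -(-20*(2 + 25)² + (⅕)*(-197)²) = -(-20*27² + (⅕)*38809) = -(-20*729 + 38809/5) = -(-14580 + 38809/5) = -1*(-34091/5) = 34091/5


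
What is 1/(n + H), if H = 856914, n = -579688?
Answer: 1/277226 ≈ 3.6072e-6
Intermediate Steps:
1/(n + H) = 1/(-579688 + 856914) = 1/277226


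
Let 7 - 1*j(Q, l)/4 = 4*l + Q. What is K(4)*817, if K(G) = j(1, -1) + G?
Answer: 35948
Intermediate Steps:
j(Q, l) = 28 - 16*l - 4*Q (j(Q, l) = 28 - 4*(4*l + Q) = 28 - 4*(Q + 4*l) = 28 + (-16*l - 4*Q) = 28 - 16*l - 4*Q)
K(G) = 40 + G (K(G) = (28 - 16*(-1) - 4*1) + G = (28 + 16 - 4) + G = 40 + G)
K(4)*817 = (40 + 4)*817 = 44*817 = 35948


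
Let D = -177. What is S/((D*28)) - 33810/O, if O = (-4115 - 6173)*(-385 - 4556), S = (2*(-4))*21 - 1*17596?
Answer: 12539305441/3499005384 ≈ 3.5837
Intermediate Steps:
S = -17764 (S = -8*21 - 17596 = -168 - 17596 = -17764)
O = 50833008 (O = -10288*(-4941) = 50833008)
S/((D*28)) - 33810/O = -17764/((-177*28)) - 33810/50833008 = -17764/(-4956) - 33810*1/50833008 = -17764*(-1/4956) - 5635/8472168 = 4441/1239 - 5635/8472168 = 12539305441/3499005384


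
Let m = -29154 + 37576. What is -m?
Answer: -8422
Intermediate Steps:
m = 8422
-m = -1*8422 = -8422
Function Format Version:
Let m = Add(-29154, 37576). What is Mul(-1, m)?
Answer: -8422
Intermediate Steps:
m = 8422
Mul(-1, m) = Mul(-1, 8422) = -8422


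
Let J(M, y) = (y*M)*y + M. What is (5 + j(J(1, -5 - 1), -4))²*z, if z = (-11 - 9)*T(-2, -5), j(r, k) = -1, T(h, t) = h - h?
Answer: 0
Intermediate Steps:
T(h, t) = 0
J(M, y) = M + M*y² (J(M, y) = (M*y)*y + M = M*y² + M = M + M*y²)
z = 0 (z = (-11 - 9)*0 = -20*0 = 0)
(5 + j(J(1, -5 - 1), -4))²*z = (5 - 1)²*0 = 4²*0 = 16*0 = 0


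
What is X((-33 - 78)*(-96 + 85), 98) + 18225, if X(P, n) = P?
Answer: 19446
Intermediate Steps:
X((-33 - 78)*(-96 + 85), 98) + 18225 = (-33 - 78)*(-96 + 85) + 18225 = -111*(-11) + 18225 = 1221 + 18225 = 19446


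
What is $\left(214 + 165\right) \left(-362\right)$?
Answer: $-137198$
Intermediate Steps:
$\left(214 + 165\right) \left(-362\right) = 379 \left(-362\right) = -137198$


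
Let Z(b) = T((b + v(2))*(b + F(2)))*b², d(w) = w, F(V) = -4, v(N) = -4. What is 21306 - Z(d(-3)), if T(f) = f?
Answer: 20865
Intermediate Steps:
Z(b) = b²*(-4 + b)² (Z(b) = ((b - 4)*(b - 4))*b² = ((-4 + b)*(-4 + b))*b² = (-4 + b)²*b² = b²*(-4 + b)²)
21306 - Z(d(-3)) = 21306 - (-3)²*(16 + (-3)² - 8*(-3)) = 21306 - 9*(16 + 9 + 24) = 21306 - 9*49 = 21306 - 1*441 = 21306 - 441 = 20865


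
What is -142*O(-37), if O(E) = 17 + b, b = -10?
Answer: -994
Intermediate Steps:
O(E) = 7 (O(E) = 17 - 10 = 7)
-142*O(-37) = -142*7 = -994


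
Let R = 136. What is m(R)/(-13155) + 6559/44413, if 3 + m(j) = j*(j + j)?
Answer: -1556508812/584253015 ≈ -2.6641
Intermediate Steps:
m(j) = -3 + 2*j² (m(j) = -3 + j*(j + j) = -3 + j*(2*j) = -3 + 2*j²)
m(R)/(-13155) + 6559/44413 = (-3 + 2*136²)/(-13155) + 6559/44413 = (-3 + 2*18496)*(-1/13155) + 6559*(1/44413) = (-3 + 36992)*(-1/13155) + 6559/44413 = 36989*(-1/13155) + 6559/44413 = -36989/13155 + 6559/44413 = -1556508812/584253015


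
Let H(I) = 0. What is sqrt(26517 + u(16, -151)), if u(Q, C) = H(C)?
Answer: sqrt(26517) ≈ 162.84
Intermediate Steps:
u(Q, C) = 0
sqrt(26517 + u(16, -151)) = sqrt(26517 + 0) = sqrt(26517)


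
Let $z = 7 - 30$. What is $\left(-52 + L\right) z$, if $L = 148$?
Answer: $-2208$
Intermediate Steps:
$z = -23$ ($z = 7 - 30 = -23$)
$\left(-52 + L\right) z = \left(-52 + 148\right) \left(-23\right) = 96 \left(-23\right) = -2208$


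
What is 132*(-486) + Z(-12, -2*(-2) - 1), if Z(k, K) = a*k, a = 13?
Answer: -64308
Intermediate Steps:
Z(k, K) = 13*k
132*(-486) + Z(-12, -2*(-2) - 1) = 132*(-486) + 13*(-12) = -64152 - 156 = -64308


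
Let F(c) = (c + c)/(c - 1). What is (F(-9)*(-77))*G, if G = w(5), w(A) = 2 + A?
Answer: -4851/5 ≈ -970.20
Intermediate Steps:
F(c) = 2*c/(-1 + c) (F(c) = (2*c)/(-1 + c) = 2*c/(-1 + c))
G = 7 (G = 2 + 5 = 7)
(F(-9)*(-77))*G = ((2*(-9)/(-1 - 9))*(-77))*7 = ((2*(-9)/(-10))*(-77))*7 = ((2*(-9)*(-1/10))*(-77))*7 = ((9/5)*(-77))*7 = -693/5*7 = -4851/5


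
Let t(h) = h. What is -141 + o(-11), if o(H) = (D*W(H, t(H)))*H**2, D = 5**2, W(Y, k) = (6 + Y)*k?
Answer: 166234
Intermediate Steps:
W(Y, k) = k*(6 + Y)
D = 25
o(H) = 25*H**3*(6 + H) (o(H) = (25*(H*(6 + H)))*H**2 = (25*H*(6 + H))*H**2 = 25*H**3*(6 + H))
-141 + o(-11) = -141 + 25*(-11)**3*(6 - 11) = -141 + 25*(-1331)*(-5) = -141 + 166375 = 166234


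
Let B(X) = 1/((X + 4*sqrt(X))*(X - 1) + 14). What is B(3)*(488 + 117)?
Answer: 3025/52 - 605*sqrt(3)/26 ≈ 17.870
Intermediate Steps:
B(X) = 1/(14 + (-1 + X)*(X + 4*sqrt(X))) (B(X) = 1/((X + 4*sqrt(X))*(-1 + X) + 14) = 1/((-1 + X)*(X + 4*sqrt(X)) + 14) = 1/(14 + (-1 + X)*(X + 4*sqrt(X))))
B(3)*(488 + 117) = (488 + 117)/(14 + 3**2 - 1*3 - 4*sqrt(3) + 4*3**(3/2)) = 605/(14 + 9 - 3 - 4*sqrt(3) + 4*(3*sqrt(3))) = 605/(14 + 9 - 3 - 4*sqrt(3) + 12*sqrt(3)) = 605/(20 + 8*sqrt(3))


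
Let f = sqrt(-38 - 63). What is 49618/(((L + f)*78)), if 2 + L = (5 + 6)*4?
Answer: 347326/24245 - 24809*I*sqrt(101)/72735 ≈ 14.326 - 3.4279*I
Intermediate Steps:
f = I*sqrt(101) (f = sqrt(-101) = I*sqrt(101) ≈ 10.05*I)
L = 42 (L = -2 + (5 + 6)*4 = -2 + 11*4 = -2 + 44 = 42)
49618/(((L + f)*78)) = 49618/(((42 + I*sqrt(101))*78)) = 49618/(3276 + 78*I*sqrt(101))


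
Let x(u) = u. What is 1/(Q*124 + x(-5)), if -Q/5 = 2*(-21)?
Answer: 1/26035 ≈ 3.8410e-5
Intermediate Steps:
Q = 210 (Q = -10*(-21) = -5*(-42) = 210)
1/(Q*124 + x(-5)) = 1/(210*124 - 5) = 1/(26040 - 5) = 1/26035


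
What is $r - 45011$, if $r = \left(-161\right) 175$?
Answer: $-73186$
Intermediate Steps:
$r = -28175$
$r - 45011 = -28175 - 45011 = -73186$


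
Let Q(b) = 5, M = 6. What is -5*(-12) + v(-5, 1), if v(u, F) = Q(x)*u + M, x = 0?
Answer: 41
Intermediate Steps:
v(u, F) = 6 + 5*u (v(u, F) = 5*u + 6 = 6 + 5*u)
-5*(-12) + v(-5, 1) = -5*(-12) + (6 + 5*(-5)) = 60 + (6 - 25) = 60 - 19 = 41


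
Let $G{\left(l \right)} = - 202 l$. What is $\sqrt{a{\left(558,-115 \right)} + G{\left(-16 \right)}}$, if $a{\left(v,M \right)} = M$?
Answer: $\sqrt{3117} \approx 55.83$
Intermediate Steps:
$\sqrt{a{\left(558,-115 \right)} + G{\left(-16 \right)}} = \sqrt{-115 - -3232} = \sqrt{-115 + 3232} = \sqrt{3117}$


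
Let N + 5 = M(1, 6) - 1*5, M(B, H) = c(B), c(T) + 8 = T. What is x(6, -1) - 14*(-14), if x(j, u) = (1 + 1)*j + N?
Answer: 191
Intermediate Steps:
c(T) = -8 + T
M(B, H) = -8 + B
N = -17 (N = -5 + ((-8 + 1) - 1*5) = -5 + (-7 - 5) = -5 - 12 = -17)
x(j, u) = -17 + 2*j (x(j, u) = (1 + 1)*j - 17 = 2*j - 17 = -17 + 2*j)
x(6, -1) - 14*(-14) = (-17 + 2*6) - 14*(-14) = (-17 + 12) + 196 = -5 + 196 = 191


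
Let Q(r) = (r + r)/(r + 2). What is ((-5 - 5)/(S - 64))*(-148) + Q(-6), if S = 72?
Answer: 188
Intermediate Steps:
Q(r) = 2*r/(2 + r) (Q(r) = (2*r)/(2 + r) = 2*r/(2 + r))
((-5 - 5)/(S - 64))*(-148) + Q(-6) = ((-5 - 5)/(72 - 64))*(-148) + 2*(-6)/(2 - 6) = -10/8*(-148) + 2*(-6)/(-4) = -10*⅛*(-148) + 2*(-6)*(-¼) = -5/4*(-148) + 3 = 185 + 3 = 188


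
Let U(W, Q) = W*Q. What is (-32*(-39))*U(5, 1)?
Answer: 6240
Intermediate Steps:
U(W, Q) = Q*W
(-32*(-39))*U(5, 1) = (-32*(-39))*(1*5) = 1248*5 = 6240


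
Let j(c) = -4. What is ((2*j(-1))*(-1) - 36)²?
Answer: 784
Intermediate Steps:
((2*j(-1))*(-1) - 36)² = ((2*(-4))*(-1) - 36)² = (-8*(-1) - 36)² = (8 - 36)² = (-28)² = 784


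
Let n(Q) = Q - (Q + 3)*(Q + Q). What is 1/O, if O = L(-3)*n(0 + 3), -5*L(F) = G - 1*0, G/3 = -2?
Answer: -5/198 ≈ -0.025253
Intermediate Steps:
G = -6 (G = 3*(-2) = -6)
L(F) = 6/5 (L(F) = -(-6 - 1*0)/5 = -(-6 + 0)/5 = -⅕*(-6) = 6/5)
n(Q) = Q - 2*Q*(3 + Q) (n(Q) = Q - (3 + Q)*2*Q = Q - 2*Q*(3 + Q))
O = -198/5 (O = 6*(-(0 + 3)*(5 + 2*(0 + 3)))/5 = 6*(-1*3*(5 + 2*3))/5 = 6*(-1*3*(5 + 6))/5 = 6*(-1*3*11)/5 = (6/5)*(-33) = -198/5 ≈ -39.600)
1/O = 1/(-198/5) = -5/198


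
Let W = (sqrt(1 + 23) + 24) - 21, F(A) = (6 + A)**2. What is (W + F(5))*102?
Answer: 12648 + 204*sqrt(6) ≈ 13148.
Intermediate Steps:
W = 3 + 2*sqrt(6) (W = (sqrt(24) + 24) - 21 = (2*sqrt(6) + 24) - 21 = (24 + 2*sqrt(6)) - 21 = 3 + 2*sqrt(6) ≈ 7.8990)
(W + F(5))*102 = ((3 + 2*sqrt(6)) + (6 + 5)**2)*102 = ((3 + 2*sqrt(6)) + 11**2)*102 = ((3 + 2*sqrt(6)) + 121)*102 = (124 + 2*sqrt(6))*102 = 12648 + 204*sqrt(6)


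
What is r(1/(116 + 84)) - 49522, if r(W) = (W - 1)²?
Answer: -1980840399/40000 ≈ -49521.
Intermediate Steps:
r(W) = (-1 + W)²
r(1/(116 + 84)) - 49522 = (-1 + 1/(116 + 84))² - 49522 = (-1 + 1/200)² - 49522 = (-199/200)² - 49522 = 39601/40000 - 49522 = -1980840399/40000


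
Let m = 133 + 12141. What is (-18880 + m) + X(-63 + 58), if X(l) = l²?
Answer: -6581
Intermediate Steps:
m = 12274
(-18880 + m) + X(-63 + 58) = (-18880 + 12274) + (-63 + 58)² = -6606 + (-5)² = -6606 + 25 = -6581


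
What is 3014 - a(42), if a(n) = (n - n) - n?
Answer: 3056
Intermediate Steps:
a(n) = -n (a(n) = 0 - n = -n)
3014 - a(42) = 3014 - (-1)*42 = 3014 - 1*(-42) = 3014 + 42 = 3056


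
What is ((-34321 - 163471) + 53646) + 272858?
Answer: 128712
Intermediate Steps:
((-34321 - 163471) + 53646) + 272858 = (-197792 + 53646) + 272858 = -144146 + 272858 = 128712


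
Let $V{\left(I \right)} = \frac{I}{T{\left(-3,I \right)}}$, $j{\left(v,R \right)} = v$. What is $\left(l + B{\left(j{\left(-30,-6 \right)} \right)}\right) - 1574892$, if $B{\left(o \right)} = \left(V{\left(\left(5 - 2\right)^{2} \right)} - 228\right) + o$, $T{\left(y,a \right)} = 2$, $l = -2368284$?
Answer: $- \frac{7886859}{2} \approx -3.9434 \cdot 10^{6}$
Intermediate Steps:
$V{\left(I \right)} = \frac{I}{2}$
$B{\left(o \right)} = - \frac{447}{2} + o$ ($B{\left(o \right)} = \left(\frac{\left(5 - 2\right)^{2}}{2} - 228\right) + o = \left(\frac{3^{2}}{2} - 228\right) + o = \left(\frac{1}{2} \cdot 9 - 228\right) + o = \left(\frac{9}{2} - 228\right) + o = - \frac{447}{2} + o$)
$\left(l + B{\left(j{\left(-30,-6 \right)} \right)}\right) - 1574892 = \left(-2368284 - \frac{507}{2}\right) - 1574892 = - \frac{4737075}{2} - 1574892 = - \frac{7886859}{2}$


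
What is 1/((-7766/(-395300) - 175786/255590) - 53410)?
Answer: -5051736350/269816613618193 ≈ -1.8723e-5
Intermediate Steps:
1/((-7766/(-395300) - 175786/255590) - 53410) = 1/((-7766*(-1/395300) - 175786*1/255590) - 53410) = 1/((3883/197650 - 87893/127795) - 53410) = 1/(-3375164693/5051736350 - 53410) = 1/(-269816613618193/5051736350) = -5051736350/269816613618193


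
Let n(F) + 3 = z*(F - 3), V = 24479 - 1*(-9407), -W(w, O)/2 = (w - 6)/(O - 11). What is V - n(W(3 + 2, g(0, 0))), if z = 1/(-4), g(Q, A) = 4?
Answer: 948869/28 ≈ 33888.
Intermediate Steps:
z = -¼ ≈ -0.25000
W(w, O) = -2*(-6 + w)/(-11 + O) (W(w, O) = -2*(w - 6)/(O - 11) = -2*(-6 + w)/(-11 + O))
V = 33886 (V = 24479 + 9407 = 33886)
n(F) = -9/4 - F/4 (n(F) = -3 - (F - 3)/4 = -3 - (-3 + F)/4 = -3 + (¾ - F/4) = -9/4 - F/4)
V - n(W(3 + 2, g(0, 0))) = 33886 - (-9/4 - (6 - (3 + 2))/(2*(-11 + 4))) = 33886 - (-9/4 - (6 - 1*5)/(2*(-7))) = 33886 - (-9/4 - (-1)*(6 - 5)/(2*7)) = 33886 - (-9/4 - (-1)/(2*7)) = 33886 - (-9/4 - ¼*(-2/7)) = 33886 - (-9/4 + 1/14) = 33886 - 1*(-61/28) = 33886 + 61/28 = 948869/28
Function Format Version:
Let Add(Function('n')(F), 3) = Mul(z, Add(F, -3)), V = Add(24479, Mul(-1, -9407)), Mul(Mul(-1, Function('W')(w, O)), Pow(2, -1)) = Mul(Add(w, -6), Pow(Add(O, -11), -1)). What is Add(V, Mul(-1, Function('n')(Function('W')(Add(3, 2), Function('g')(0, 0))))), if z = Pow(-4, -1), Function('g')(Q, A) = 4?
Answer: Rational(948869, 28) ≈ 33888.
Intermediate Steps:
z = Rational(-1, 4) ≈ -0.25000
Function('W')(w, O) = Mul(-2, Pow(Add(-11, O), -1), Add(-6, w)) (Function('W')(w, O) = Mul(-2, Mul(Add(w, -6), Pow(Add(O, -11), -1))) = Mul(-2, Mul(Add(-6, w), Pow(Add(-11, O), -1))) = Mul(-2, Mul(Pow(Add(-11, O), -1), Add(-6, w))) = Mul(-2, Pow(Add(-11, O), -1), Add(-6, w)))
V = 33886 (V = Add(24479, 9407) = 33886)
Function('n')(F) = Add(Rational(-9, 4), Mul(Rational(-1, 4), F)) (Function('n')(F) = Add(-3, Mul(Rational(-1, 4), Add(F, -3))) = Add(-3, Mul(Rational(-1, 4), Add(-3, F))) = Add(-3, Add(Rational(3, 4), Mul(Rational(-1, 4), F))) = Add(Rational(-9, 4), Mul(Rational(-1, 4), F)))
Add(V, Mul(-1, Function('n')(Function('W')(Add(3, 2), Function('g')(0, 0))))) = Add(33886, Mul(-1, Add(Rational(-9, 4), Mul(Rational(-1, 4), Mul(2, Pow(Add(-11, 4), -1), Add(6, Mul(-1, Add(3, 2)))))))) = Add(33886, Mul(-1, Add(Rational(-9, 4), Mul(Rational(-1, 4), Mul(2, Pow(-7, -1), Add(6, Mul(-1, 5))))))) = Add(33886, Mul(-1, Add(Rational(-9, 4), Mul(Rational(-1, 4), Mul(2, Rational(-1, 7), Add(6, -5)))))) = Add(33886, Mul(-1, Add(Rational(-9, 4), Mul(Rational(-1, 4), Mul(2, Rational(-1, 7), 1))))) = Add(33886, Mul(-1, Add(Rational(-9, 4), Mul(Rational(-1, 4), Rational(-2, 7))))) = Add(33886, Mul(-1, Add(Rational(-9, 4), Rational(1, 14)))) = Add(33886, Mul(-1, Rational(-61, 28))) = Add(33886, Rational(61, 28)) = Rational(948869, 28)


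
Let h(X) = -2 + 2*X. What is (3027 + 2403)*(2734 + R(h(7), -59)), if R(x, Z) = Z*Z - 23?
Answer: 33622560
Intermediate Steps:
R(x, Z) = -23 + Z² (R(x, Z) = Z² - 23 = -23 + Z²)
(3027 + 2403)*(2734 + R(h(7), -59)) = (3027 + 2403)*(2734 + (-23 + (-59)²)) = 5430*(2734 + (-23 + 3481)) = 5430*(2734 + 3458) = 5430*6192 = 33622560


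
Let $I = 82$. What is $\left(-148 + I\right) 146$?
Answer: $-9636$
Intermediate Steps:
$\left(-148 + I\right) 146 = \left(-148 + 82\right) 146 = \left(-66\right) 146 = -9636$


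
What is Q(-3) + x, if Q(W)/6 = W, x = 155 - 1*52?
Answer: 85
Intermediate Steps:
x = 103 (x = 155 - 52 = 103)
Q(W) = 6*W
Q(-3) + x = 6*(-3) + 103 = -18 + 103 = 85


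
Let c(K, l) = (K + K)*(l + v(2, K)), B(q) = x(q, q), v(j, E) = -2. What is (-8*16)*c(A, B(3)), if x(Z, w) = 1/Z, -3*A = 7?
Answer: -8960/9 ≈ -995.56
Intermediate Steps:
A = -7/3 (A = -1/3*7 = -7/3 ≈ -2.3333)
B(q) = 1/q
c(K, l) = 2*K*(-2 + l) (c(K, l) = (K + K)*(l - 2) = (2*K)*(-2 + l) = 2*K*(-2 + l))
(-8*16)*c(A, B(3)) = (-8*16)*(2*(-7/3)*(-2 + 1/3)) = -256*(-7)*(-2 + 1/3)/3 = -256*(-7)*(-5)/(3*3) = -128*70/9 = -8960/9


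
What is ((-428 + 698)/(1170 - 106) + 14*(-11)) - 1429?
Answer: -842021/532 ≈ -1582.7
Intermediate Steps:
((-428 + 698)/(1170 - 106) + 14*(-11)) - 1429 = (270/1064 - 154) - 1429 = (270*(1/1064) - 154) - 1429 = (135/532 - 154) - 1429 = -81793/532 - 1429 = -842021/532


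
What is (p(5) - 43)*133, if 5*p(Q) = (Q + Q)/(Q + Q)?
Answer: -28462/5 ≈ -5692.4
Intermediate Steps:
p(Q) = ⅕ (p(Q) = ((Q + Q)/(Q + Q))/5 = ((2*Q)/((2*Q)))/5 = ((2*Q)*(1/(2*Q)))/5 = (⅕)*1 = ⅕)
(p(5) - 43)*133 = (⅕ - 43)*133 = -214/5*133 = -28462/5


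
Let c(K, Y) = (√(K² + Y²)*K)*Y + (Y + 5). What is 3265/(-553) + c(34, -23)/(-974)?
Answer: -1585078/269311 + 391*√1685/487 ≈ 27.071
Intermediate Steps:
c(K, Y) = 5 + Y + K*Y*√(K² + Y²) (c(K, Y) = (K*√(K² + Y²))*Y + (5 + Y) = K*Y*√(K² + Y²) + (5 + Y) = 5 + Y + K*Y*√(K² + Y²))
3265/(-553) + c(34, -23)/(-974) = 3265/(-553) + (5 - 23 + 34*(-23)*√(34² + (-23)²))/(-974) = 3265*(-1/553) + (5 - 23 + 34*(-23)*√(1156 + 529))*(-1/974) = -3265/553 + (5 - 23 + 34*(-23)*√1685)*(-1/974) = -3265/553 + (5 - 23 - 782*√1685)*(-1/974) = -3265/553 + (-18 - 782*√1685)*(-1/974) = -3265/553 + (9/487 + 391*√1685/487) = -1585078/269311 + 391*√1685/487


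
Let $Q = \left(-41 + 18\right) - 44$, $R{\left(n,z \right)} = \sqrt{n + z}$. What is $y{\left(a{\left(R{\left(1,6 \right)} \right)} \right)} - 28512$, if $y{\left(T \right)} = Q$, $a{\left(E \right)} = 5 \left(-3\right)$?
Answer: $-28579$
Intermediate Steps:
$a{\left(E \right)} = -15$
$Q = -67$ ($Q = -23 - 44 = -67$)
$y{\left(T \right)} = -67$
$y{\left(a{\left(R{\left(1,6 \right)} \right)} \right)} - 28512 = -67 - 28512 = -28579$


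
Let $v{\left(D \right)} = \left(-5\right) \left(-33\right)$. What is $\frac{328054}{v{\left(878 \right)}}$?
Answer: $\frac{328054}{165} \approx 1988.2$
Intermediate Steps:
$v{\left(D \right)} = 165$
$\frac{328054}{v{\left(878 \right)}} = \frac{328054}{165}$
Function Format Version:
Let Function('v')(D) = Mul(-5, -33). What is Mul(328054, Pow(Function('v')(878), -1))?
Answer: Rational(328054, 165) ≈ 1988.2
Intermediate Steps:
Function('v')(D) = 165
Mul(328054, Pow(Function('v')(878), -1)) = Mul(328054, Pow(165, -1)) = Mul(328054, Rational(1, 165)) = Rational(328054, 165)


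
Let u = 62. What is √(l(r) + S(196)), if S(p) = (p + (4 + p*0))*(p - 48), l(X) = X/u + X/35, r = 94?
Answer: 3*√3872311835/1085 ≈ 172.06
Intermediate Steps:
l(X) = 97*X/2170 (l(X) = X/62 + X/35 = 97*X/2170)
S(p) = (-48 + p)*(4 + p) (S(p) = (p + (4 + 0))*(-48 + p) = (p + 4)*(-48 + p) = (4 + p)*(-48 + p) = (-48 + p)*(4 + p))
√(l(r) + S(196)) = √((97/2170)*94 + (-192 + 196² - 44*196)) = √(4559/1085 + (-192 + 38416 - 8624)) = √(4559/1085 + 29600) = √(32120559/1085) = 3*√3872311835/1085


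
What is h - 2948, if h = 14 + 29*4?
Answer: -2818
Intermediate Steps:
h = 130 (h = 14 + 116 = 130)
h - 2948 = 130 - 2948 = -2818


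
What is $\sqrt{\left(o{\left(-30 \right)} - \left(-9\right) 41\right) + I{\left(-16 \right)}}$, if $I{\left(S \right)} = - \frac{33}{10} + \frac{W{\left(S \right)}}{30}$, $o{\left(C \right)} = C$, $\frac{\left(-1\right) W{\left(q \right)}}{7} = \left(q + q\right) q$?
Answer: $\frac{\sqrt{194610}}{30} \approx 14.705$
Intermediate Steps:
$W{\left(q \right)} = - 14 q^{2}$ ($W{\left(q \right)} = - 7 \left(q + q\right) q = - 7 \cdot 2 q q = - 7 \cdot 2 q^{2} = - 14 q^{2}$)
$I{\left(S \right)} = - \frac{33}{10} - \frac{7 S^{2}}{15}$ ($I{\left(S \right)} = - \frac{33}{10} + \frac{\left(-14\right) S^{2}}{30} = \left(-33\right) \frac{1}{10} + - 14 S^{2} \cdot \frac{1}{30} = - \frac{33}{10} - \frac{7 S^{2}}{15}$)
$\sqrt{\left(o{\left(-30 \right)} - \left(-9\right) 41\right) + I{\left(-16 \right)}} = \sqrt{\left(-30 - \left(-9\right) 41\right) - \left(\frac{33}{10} + \frac{7 \left(-16\right)^{2}}{15}\right)} = \sqrt{\left(-30 - -369\right) - \frac{3683}{30}} = \sqrt{\left(-30 + 369\right) - \frac{3683}{30}} = \sqrt{339 - \frac{3683}{30}} = \sqrt{\frac{6487}{30}} = \frac{\sqrt{194610}}{30}$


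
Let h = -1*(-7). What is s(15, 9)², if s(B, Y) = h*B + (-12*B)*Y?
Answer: 2295225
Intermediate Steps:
h = 7
s(B, Y) = 7*B - 12*B*Y (s(B, Y) = 7*B + (-12*B)*Y = 7*B - 12*B*Y)
s(15, 9)² = (15*(7 - 12*9))² = (15*(7 - 108))² = (15*(-101))² = (-1515)² = 2295225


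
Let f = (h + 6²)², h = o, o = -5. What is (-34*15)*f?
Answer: -490110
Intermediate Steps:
h = -5
f = 961 (f = (-5 + 6²)² = (-5 + 36)² = 31² = 961)
(-34*15)*f = -34*15*961 = -510*961 = -490110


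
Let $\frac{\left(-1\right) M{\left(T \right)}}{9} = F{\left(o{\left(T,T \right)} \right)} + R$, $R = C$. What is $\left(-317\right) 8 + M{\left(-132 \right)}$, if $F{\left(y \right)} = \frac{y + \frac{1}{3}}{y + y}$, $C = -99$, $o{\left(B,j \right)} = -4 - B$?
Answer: $- \frac{422275}{256} \approx -1649.5$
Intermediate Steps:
$F{\left(y \right)} = \frac{\frac{1}{3} + y}{2 y}$ ($F{\left(y \right)} = \frac{y + \frac{1}{3}}{2 y} = \left(\frac{1}{3} + y\right) \frac{1}{2 y} = \frac{\frac{1}{3} + y}{2 y}$)
$R = -99$
$M{\left(T \right)} = 891 - \frac{3 \left(-11 - 3 T\right)}{2 \left(-4 - T\right)}$ ($M{\left(T \right)} = - 9 \left(\frac{1 + 3 \left(-4 - T\right)}{6 \left(-4 - T\right)} - 99\right) = - 9 \left(\frac{1 - \left(12 + 3 T\right)}{6 \left(-4 - T\right)} - 99\right) = - 9 \left(\frac{-11 - 3 T}{6 \left(-4 - T\right)} - 99\right) = - 9 \left(-99 + \frac{-11 - 3 T}{6 \left(-4 - T\right)}\right) = 891 - \frac{3 \left(-11 - 3 T\right)}{2 \left(-4 - T\right)}$)
$\left(-317\right) 8 + M{\left(-132 \right)} = \left(-317\right) 8 + \frac{3 \left(2365 + 591 \left(-132\right)\right)}{2 \left(4 - 132\right)} = -2536 + \frac{3 \left(2365 - 78012\right)}{2 \left(-128\right)} = -2536 + \frac{3}{2} \left(- \frac{1}{128}\right) \left(-75647\right) = -2536 + \frac{226941}{256} = - \frac{422275}{256}$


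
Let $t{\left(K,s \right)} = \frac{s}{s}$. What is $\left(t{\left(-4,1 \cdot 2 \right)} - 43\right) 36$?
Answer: $-1512$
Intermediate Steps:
$t{\left(K,s \right)} = 1$
$\left(t{\left(-4,1 \cdot 2 \right)} - 43\right) 36 = \left(1 - 43\right) 36 = \left(-42\right) 36 = -1512$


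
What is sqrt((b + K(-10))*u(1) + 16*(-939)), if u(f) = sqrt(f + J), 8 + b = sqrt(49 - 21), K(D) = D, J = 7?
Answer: 2*I*sqrt(3756 + sqrt(2)*(9 - sqrt(7))) ≈ 122.72*I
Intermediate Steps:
b = -8 + 2*sqrt(7) (b = -8 + sqrt(49 - 21) = -8 + sqrt(28) = -8 + 2*sqrt(7) ≈ -2.7085)
u(f) = sqrt(7 + f) (u(f) = sqrt(f + 7) = sqrt(7 + f))
sqrt((b + K(-10))*u(1) + 16*(-939)) = sqrt(((-8 + 2*sqrt(7)) - 10)*sqrt(7 + 1) + 16*(-939)) = sqrt((-18 + 2*sqrt(7))*sqrt(8) - 15024) = sqrt((-18 + 2*sqrt(7))*(2*sqrt(2)) - 15024) = sqrt(2*sqrt(2)*(-18 + 2*sqrt(7)) - 15024) = sqrt(-15024 + 2*sqrt(2)*(-18 + 2*sqrt(7)))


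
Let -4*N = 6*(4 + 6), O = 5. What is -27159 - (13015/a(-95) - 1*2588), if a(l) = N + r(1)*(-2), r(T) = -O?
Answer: -21968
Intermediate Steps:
N = -15 (N = -3*(4 + 6)/2 = -3*10/2 = -¼*60 = -15)
r(T) = -5 (r(T) = -1*5 = -5)
a(l) = -5 (a(l) = -15 - 5*(-2) = -15 + 10 = -5)
-27159 - (13015/a(-95) - 1*2588) = -27159 - (13015/(-5) - 1*2588) = -27159 - (13015*(-⅕) - 2588) = -27159 - (-2603 - 2588) = -27159 - 1*(-5191) = -27159 + 5191 = -21968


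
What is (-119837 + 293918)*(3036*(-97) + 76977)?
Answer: -37865228715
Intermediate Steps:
(-119837 + 293918)*(3036*(-97) + 76977) = 174081*(-294492 + 76977) = 174081*(-217515) = -37865228715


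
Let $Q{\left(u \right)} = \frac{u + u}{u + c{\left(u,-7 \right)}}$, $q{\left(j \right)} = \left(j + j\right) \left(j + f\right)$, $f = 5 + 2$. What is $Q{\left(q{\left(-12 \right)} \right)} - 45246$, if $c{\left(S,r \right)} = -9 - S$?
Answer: $- \frac{135818}{3} \approx -45273.0$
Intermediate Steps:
$f = 7$
$q{\left(j \right)} = 2 j \left(7 + j\right)$ ($q{\left(j \right)} = \left(j + j\right) \left(j + 7\right) = 2 j \left(7 + j\right)$)
$Q{\left(u \right)} = - \frac{2 u}{9}$ ($Q{\left(u \right)} = \frac{u + u}{u - \left(9 + u\right)} = \frac{2 u}{-9} = 2 u \left(- \frac{1}{9}\right) = - \frac{2 u}{9}$)
$Q{\left(q{\left(-12 \right)} \right)} - 45246 = - \frac{2 \cdot 2 \left(-12\right) \left(7 - 12\right)}{9} - 45246 = - \frac{2 \cdot 2 \left(-12\right) \left(-5\right)}{9} - 45246 = \left(- \frac{2}{9}\right) 120 - 45246 = - \frac{80}{3} - 45246 = - \frac{135818}{3}$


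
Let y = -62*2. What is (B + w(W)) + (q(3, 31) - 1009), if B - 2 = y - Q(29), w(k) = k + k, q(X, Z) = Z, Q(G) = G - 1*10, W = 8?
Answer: -1103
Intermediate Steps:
Q(G) = -10 + G (Q(G) = G - 10 = -10 + G)
y = -124
w(k) = 2*k
B = -141 (B = 2 + (-124 - (-10 + 29)) = 2 + (-124 - 1*19) = 2 + (-124 - 19) = 2 - 143 = -141)
(B + w(W)) + (q(3, 31) - 1009) = (-141 + 2*8) + (31 - 1009) = (-141 + 16) - 978 = -125 - 978 = -1103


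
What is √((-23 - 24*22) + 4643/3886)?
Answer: I*√8302606098/3886 ≈ 23.448*I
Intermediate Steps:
√((-23 - 24*22) + 4643/3886) = √((-23 - 528) + 4643*(1/3886)) = √(-551 + 4643/3886) = √(-2136543/3886) = I*√8302606098/3886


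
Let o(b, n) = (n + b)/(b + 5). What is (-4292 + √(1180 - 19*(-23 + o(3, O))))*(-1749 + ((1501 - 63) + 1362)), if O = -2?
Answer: -4510892 + 1051*√25834/4 ≈ -4.4687e+6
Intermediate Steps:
o(b, n) = (b + n)/(5 + b)
(-4292 + √(1180 - 19*(-23 + o(3, O))))*(-1749 + ((1501 - 63) + 1362)) = (-4292 + √(1180 - 19*(-23 + (3 - 2)/(5 + 3))))*(-1749 + ((1501 - 63) + 1362)) = (-4292 + √(1180 - 19*(-23 + 1/8)))*(-1749 + (1438 + 1362)) = (-4292 + √(1180 - 19*(-23 + (⅛)*1)))*(-1749 + 2800) = (-4292 + √(1180 - 19*(-23 + ⅛)))*1051 = (-4292 + √(1180 - 19*(-183/8)))*1051 = (-4292 + √(1180 + 3477/8))*1051 = (-4292 + √(12917/8))*1051 = (-4292 + √25834/4)*1051 = -4510892 + 1051*√25834/4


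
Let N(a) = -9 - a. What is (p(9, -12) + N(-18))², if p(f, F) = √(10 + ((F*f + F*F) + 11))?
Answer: (9 + √57)² ≈ 273.90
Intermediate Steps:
p(f, F) = √(21 + F² + F*f) (p(f, F) = √(10 + ((F*f + F²) + 11)) = √(10 + ((F² + F*f) + 11)) = √(10 + (11 + F² + F*f)) = √(21 + F² + F*f))
(p(9, -12) + N(-18))² = (√(21 + (-12)² - 12*9) + (-9 - 1*(-18)))² = (√(21 + 144 - 108) + (-9 + 18))² = (√57 + 9)² = (9 + √57)²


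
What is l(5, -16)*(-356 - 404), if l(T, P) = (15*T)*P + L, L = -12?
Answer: 921120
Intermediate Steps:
l(T, P) = -12 + 15*P*T (l(T, P) = (15*T)*P - 12 = 15*P*T - 12 = -12 + 15*P*T)
l(5, -16)*(-356 - 404) = (-12 + 15*(-16)*5)*(-356 - 404) = (-12 - 1200)*(-760) = -1212*(-760) = 921120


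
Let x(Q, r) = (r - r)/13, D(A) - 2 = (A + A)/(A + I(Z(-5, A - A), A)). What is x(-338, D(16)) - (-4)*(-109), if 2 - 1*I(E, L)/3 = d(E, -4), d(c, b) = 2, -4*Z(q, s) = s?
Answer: -436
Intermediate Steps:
Z(q, s) = -s/4
I(E, L) = 0 (I(E, L) = 6 - 3*2 = 6 - 6 = 0)
D(A) = 4 (D(A) = 2 + (A + A)/(A + 0) = 2 + (2*A)/A = 2 + 2 = 4)
x(Q, r) = 0 (x(Q, r) = (1/13)*0 = 0)
x(-338, D(16)) - (-4)*(-109) = 0 - (-4)*(-109) = 0 - 1*436 = 0 - 436 = -436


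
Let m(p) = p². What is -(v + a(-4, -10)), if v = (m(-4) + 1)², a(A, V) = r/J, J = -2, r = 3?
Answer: -575/2 ≈ -287.50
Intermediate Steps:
a(A, V) = -3/2 (a(A, V) = 3/(-2) = 3*(-½) = -3/2)
v = 289 (v = ((-4)² + 1)² = (16 + 1)² = 17² = 289)
-(v + a(-4, -10)) = -(289 - 3/2) = -1*575/2 = -575/2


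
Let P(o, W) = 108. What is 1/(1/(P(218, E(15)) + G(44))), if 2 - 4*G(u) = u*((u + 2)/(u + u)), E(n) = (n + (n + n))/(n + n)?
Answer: 411/4 ≈ 102.75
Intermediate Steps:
E(n) = 3/2 (E(n) = (n + 2*n)/((2*n)) = (3*n)*(1/(2*n)) = 3/2)
G(u) = ¼ - u/8 (G(u) = ½ - u*(u + 2)/(u + u)/4 = ½ - u*(2 + u)/((2*u))/4 = ½ - u*(2 + u)*(1/(2*u))/4 = ½ - u*(2 + u)/(2*u)/4 = ½ - (1 + u/2)/4 = ½ + (-¼ - u/8) = ¼ - u/8)
1/(1/(P(218, E(15)) + G(44))) = 1/(1/(108 + (¼ - ⅛*44))) = 1/(1/(108 + (¼ - 11/2))) = 1/(1/(108 - 21/4)) = 1/(1/(411/4)) = 1/(4/411) = 411/4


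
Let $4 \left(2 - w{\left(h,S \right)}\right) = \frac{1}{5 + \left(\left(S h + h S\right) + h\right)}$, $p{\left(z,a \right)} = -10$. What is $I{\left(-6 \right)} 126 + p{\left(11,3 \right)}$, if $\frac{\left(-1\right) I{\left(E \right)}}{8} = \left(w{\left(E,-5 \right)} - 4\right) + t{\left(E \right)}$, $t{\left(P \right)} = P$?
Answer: $\frac{475438}{59} \approx 8058.3$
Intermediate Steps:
$w{\left(h,S \right)} = 2 - \frac{1}{4 \left(5 + h + 2 S h\right)}$ ($w{\left(h,S \right)} = 2 - \frac{1}{4 \left(5 + \left(\left(S h + h S\right) + h\right)\right)} = 2 - \frac{1}{4 \left(5 + \left(\left(S h + S h\right) + h\right)\right)} = 2 - \frac{1}{4 \left(5 + \left(2 S h + h\right)\right)} = 2 - \frac{1}{4 \left(5 + \left(h + 2 S h\right)\right)} = 2 - \frac{1}{4 \left(5 + h + 2 S h\right)}$)
$I{\left(E \right)} = 32 - 8 E - \frac{2 \left(39 - 72 E\right)}{5 - 9 E}$ ($I{\left(E \right)} = - 8 \left(\left(\frac{39 + 8 E + 16 \left(-5\right) E}{4 \left(5 + E + 2 \left(-5\right) E\right)} - 4\right) + E\right) = - 8 \left(\left(\frac{39 + 8 E - 80 E}{4 \left(5 + E - 10 E\right)} - 4\right) + E\right) = - 8 \left(\left(\frac{39 - 72 E}{4 \left(5 - 9 E\right)} - 4\right) + E\right) = - 8 \left(\left(-4 + \frac{39 - 72 E}{4 \left(5 - 9 E\right)}\right) + E\right) = - 8 \left(-4 + E + \frac{39 - 72 E}{4 \left(5 - 9 E\right)}\right) = 32 - 8 E - \frac{2 \left(39 - 72 E\right)}{5 - 9 E}$)
$I{\left(-6 \right)} 126 + p{\left(11,3 \right)} = \frac{2 \left(-41 - 36 \left(-6\right)^{2} + 92 \left(-6\right)\right)}{-5 + 9 \left(-6\right)} 126 - 10 = \frac{2 \left(-41 - 1296 - 552\right)}{-5 - 54} \cdot 126 - 10 = \frac{2 \left(-41 - 1296 - 552\right)}{-59} \cdot 126 - 10 = 2 \left(- \frac{1}{59}\right) \left(-1889\right) 126 - 10 = \frac{3778}{59} \cdot 126 - 10 = \frac{476028}{59} - 10 = \frac{475438}{59}$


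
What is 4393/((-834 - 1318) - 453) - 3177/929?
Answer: -12357182/2420045 ≈ -5.1062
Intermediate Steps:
4393/((-834 - 1318) - 453) - 3177/929 = 4393/(-2152 - 453) - 3177*1/929 = 4393/(-2605) - 3177/929 = 4393*(-1/2605) - 3177/929 = -4393/2605 - 3177/929 = -12357182/2420045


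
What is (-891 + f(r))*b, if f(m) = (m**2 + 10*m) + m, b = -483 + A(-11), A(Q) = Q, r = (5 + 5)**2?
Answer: -5043246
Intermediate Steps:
r = 100 (r = 10**2 = 100)
b = -494 (b = -483 - 11 = -494)
f(m) = m**2 + 11*m
(-891 + f(r))*b = (-891 + 100*(11 + 100))*(-494) = (-891 + 100*111)*(-494) = (-891 + 11100)*(-494) = 10209*(-494) = -5043246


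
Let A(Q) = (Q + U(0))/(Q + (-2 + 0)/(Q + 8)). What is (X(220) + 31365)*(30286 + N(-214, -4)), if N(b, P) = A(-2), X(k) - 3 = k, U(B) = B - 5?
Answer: 956768932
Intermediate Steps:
U(B) = -5 + B
A(Q) = (-5 + Q)/(Q - 2/(8 + Q)) (A(Q) = (Q + (-5 + 0))/(Q + (-2 + 0)/(Q + 8)) = (Q - 5)/(Q - 2/(8 + Q)) = (-5 + Q)/(Q - 2/(8 + Q)))
X(k) = 3 + k
N(b, P) = 3 (N(b, P) = (-40 + (-2)² + 3*(-2))/(-2 + (-2)² + 8*(-2)) = (-40 + 4 - 6)/(-2 + 4 - 16) = -42/(-14) = -1/14*(-42) = 3)
(X(220) + 31365)*(30286 + N(-214, -4)) = ((3 + 220) + 31365)*(30286 + 3) = (223 + 31365)*30289 = 31588*30289 = 956768932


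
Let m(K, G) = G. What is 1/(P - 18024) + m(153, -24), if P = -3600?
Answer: -518977/21624 ≈ -24.000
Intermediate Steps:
1/(P - 18024) + m(153, -24) = 1/(-3600 - 18024) - 24 = 1/(-21624) - 24 = -1/21624 - 24 = -518977/21624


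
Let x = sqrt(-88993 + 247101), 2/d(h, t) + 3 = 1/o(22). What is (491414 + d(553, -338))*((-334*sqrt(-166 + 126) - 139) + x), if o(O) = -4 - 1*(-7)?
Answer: -273225767/4 + 57003937*sqrt(47)/2 - 328264051*I*sqrt(10) ≈ 1.2709e+8 - 1.0381e+9*I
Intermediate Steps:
o(O) = 3 (o(O) = -4 + 7 = 3)
d(h, t) = -3/4 (d(h, t) = 2/(-3 + 1/3) = 2/(-8/3) = 2*(-3/8) = -3/4)
x = 58*sqrt(47) (x = sqrt(158108) = 58*sqrt(47) ≈ 397.63)
(491414 + d(553, -338))*((-334*sqrt(-166 + 126) - 139) + x) = (491414 - 3/4)*((-334*sqrt(-166 + 126) - 139) + 58*sqrt(47)) = 1965653*((-668*I*sqrt(10) - 139) + 58*sqrt(47))/4 = 1965653*((-139 - 668*I*sqrt(10)) + 58*sqrt(47))/4 = 1965653*(-139 + 58*sqrt(47) - 668*I*sqrt(10))/4 = -273225767/4 + 57003937*sqrt(47)/2 - 328264051*I*sqrt(10)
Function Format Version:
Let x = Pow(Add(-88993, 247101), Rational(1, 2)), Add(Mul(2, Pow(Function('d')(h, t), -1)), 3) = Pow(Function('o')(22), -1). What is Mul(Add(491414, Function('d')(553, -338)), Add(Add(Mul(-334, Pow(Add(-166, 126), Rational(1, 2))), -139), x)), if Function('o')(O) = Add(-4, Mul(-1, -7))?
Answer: Add(Rational(-273225767, 4), Mul(Rational(57003937, 2), Pow(47, Rational(1, 2))), Mul(-328264051, I, Pow(10, Rational(1, 2)))) ≈ Add(1.2709e+8, Mul(-1.0381e+9, I))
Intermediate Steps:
Function('o')(O) = 3 (Function('o')(O) = Add(-4, 7) = 3)
Function('d')(h, t) = Rational(-3, 4) (Function('d')(h, t) = Mul(2, Pow(Add(-3, Pow(3, -1)), -1)) = Mul(2, Pow(Add(-3, Rational(1, 3)), -1)) = Mul(2, Pow(Rational(-8, 3), -1)) = Mul(2, Rational(-3, 8)) = Rational(-3, 4))
x = Mul(58, Pow(47, Rational(1, 2))) (x = Pow(158108, Rational(1, 2)) = Mul(58, Pow(47, Rational(1, 2))) ≈ 397.63)
Mul(Add(491414, Function('d')(553, -338)), Add(Add(Mul(-334, Pow(Add(-166, 126), Rational(1, 2))), -139), x)) = Mul(Add(491414, Rational(-3, 4)), Add(Add(Mul(-334, Pow(Add(-166, 126), Rational(1, 2))), -139), Mul(58, Pow(47, Rational(1, 2))))) = Mul(Rational(1965653, 4), Add(Add(Mul(-334, Pow(-40, Rational(1, 2))), -139), Mul(58, Pow(47, Rational(1, 2))))) = Mul(Rational(1965653, 4), Add(Add(Mul(-334, Mul(2, I, Pow(10, Rational(1, 2)))), -139), Mul(58, Pow(47, Rational(1, 2))))) = Mul(Rational(1965653, 4), Add(Add(Mul(-668, I, Pow(10, Rational(1, 2))), -139), Mul(58, Pow(47, Rational(1, 2))))) = Mul(Rational(1965653, 4), Add(Add(-139, Mul(-668, I, Pow(10, Rational(1, 2)))), Mul(58, Pow(47, Rational(1, 2))))) = Mul(Rational(1965653, 4), Add(-139, Mul(58, Pow(47, Rational(1, 2))), Mul(-668, I, Pow(10, Rational(1, 2))))) = Add(Rational(-273225767, 4), Mul(Rational(57003937, 2), Pow(47, Rational(1, 2))), Mul(-328264051, I, Pow(10, Rational(1, 2))))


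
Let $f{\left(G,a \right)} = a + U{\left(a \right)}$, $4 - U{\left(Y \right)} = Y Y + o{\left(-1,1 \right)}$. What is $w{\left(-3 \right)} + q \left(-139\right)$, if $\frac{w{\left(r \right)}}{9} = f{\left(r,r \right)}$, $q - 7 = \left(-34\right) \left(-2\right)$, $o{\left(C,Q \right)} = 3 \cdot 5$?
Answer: $-10632$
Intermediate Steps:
$o{\left(C,Q \right)} = 15$
$q = 75$ ($q = 7 - -68 = 7 + 68 = 75$)
$U{\left(Y \right)} = -11 - Y^{2}$ ($U{\left(Y \right)} = 4 - \left(Y Y + 15\right) = 4 - \left(Y^{2} + 15\right) = 4 - \left(15 + Y^{2}\right) = -11 - Y^{2}$)
$f{\left(G,a \right)} = -11 + a - a^{2}$ ($f{\left(G,a \right)} = a - \left(11 + a^{2}\right) = -11 + a - a^{2}$)
$w{\left(r \right)} = -99 - 9 r^{2} + 9 r$ ($w{\left(r \right)} = 9 \left(-11 + r - r^{2}\right) = -99 - 9 r^{2} + 9 r$)
$w{\left(-3 \right)} + q \left(-139\right) = \left(-99 - 9 \left(-3\right)^{2} + 9 \left(-3\right)\right) + 75 \left(-139\right) = \left(-99 - 81 - 27\right) - 10425 = -207 - 10425 = -10632$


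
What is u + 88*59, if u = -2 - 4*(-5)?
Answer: 5210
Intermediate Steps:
u = 18 (u = -2 + 20 = 18)
u + 88*59 = 18 + 88*59 = 18 + 5192 = 5210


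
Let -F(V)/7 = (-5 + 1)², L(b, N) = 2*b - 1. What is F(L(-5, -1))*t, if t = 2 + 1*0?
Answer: -224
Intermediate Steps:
L(b, N) = -1 + 2*b
t = 2 (t = 2 + 0 = 2)
F(V) = -112 (F(V) = -7*(-5 + 1)² = -7*(-4)² = -7*16 = -112)
F(L(-5, -1))*t = -112*2 = -224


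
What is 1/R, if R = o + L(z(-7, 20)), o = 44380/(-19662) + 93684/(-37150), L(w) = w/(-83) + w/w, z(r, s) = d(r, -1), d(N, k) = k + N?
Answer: -15156698475/55815099941 ≈ -0.27155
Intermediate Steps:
d(N, k) = N + k
z(r, s) = -1 + r (z(r, s) = r - 1 = -1 + r)
L(w) = 1 - w/83 (L(w) = w*(-1/83) + 1 = -w/83 + 1 = 1 - w/83)
o = -872682952/182610825 (o = 44380*(-1/19662) + 93684*(-1/37150) = -22190/9831 - 46842/18575 = -872682952/182610825 ≈ -4.7789)
R = -55815099941/15156698475 (R = -872682952/182610825 + (1 - (-1 - 7)/83) = -872682952/182610825 + (1 - 1/83*(-8)) = -872682952/182610825 + (1 + 8/83) = -872682952/182610825 + 91/83 = -55815099941/15156698475 ≈ -3.6825)
1/R = 1/(-55815099941/15156698475) = -15156698475/55815099941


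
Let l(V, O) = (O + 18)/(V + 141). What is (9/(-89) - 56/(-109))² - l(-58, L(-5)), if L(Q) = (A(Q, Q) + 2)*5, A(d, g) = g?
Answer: 1047664544/7811080283 ≈ 0.13413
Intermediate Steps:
L(Q) = 10 + 5*Q (L(Q) = (Q + 2)*5 = (2 + Q)*5 = 10 + 5*Q)
l(V, O) = (18 + O)/(141 + V)
(9/(-89) - 56/(-109))² - l(-58, L(-5)) = (9/(-89) - 56/(-109))² - (18 + (10 + 5*(-5)))/(141 - 58) = (9*(-1/89) - 56*(-1/109))² - (18 + (10 - 25))/83 = (-9/89 + 56/109)² - (18 - 15)/83 = (4003/9701)² - 3/83 = 16024009/94109401 - 1*3/83 = 16024009/94109401 - 3/83 = 1047664544/7811080283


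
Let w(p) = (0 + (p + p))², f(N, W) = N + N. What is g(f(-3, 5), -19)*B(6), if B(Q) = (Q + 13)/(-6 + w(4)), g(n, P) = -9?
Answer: -171/58 ≈ -2.9483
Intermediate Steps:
f(N, W) = 2*N
w(p) = 4*p² (w(p) = (0 + 2*p)² = (2*p)² = 4*p²)
B(Q) = 13/58 + Q/58 (B(Q) = (Q + 13)/(-6 + 4*4²) = (13 + Q)/(-6 + 4*16) = (13 + Q)/(-6 + 64) = (13 + Q)/58 = (13 + Q)*(1/58) = 13/58 + Q/58)
g(f(-3, 5), -19)*B(6) = -9*(13/58 + (1/58)*6) = -9*(13/58 + 3/29) = -9*19/58 = -171/58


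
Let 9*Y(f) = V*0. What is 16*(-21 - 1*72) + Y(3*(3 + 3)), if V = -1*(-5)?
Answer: -1488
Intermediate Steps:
V = 5
Y(f) = 0 (Y(f) = (5*0)/9 = (⅑)*0 = 0)
16*(-21 - 1*72) + Y(3*(3 + 3)) = 16*(-21 - 1*72) + 0 = 16*(-21 - 72) + 0 = 16*(-93) + 0 = -1488 + 0 = -1488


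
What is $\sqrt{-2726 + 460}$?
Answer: $i \sqrt{2266} \approx 47.603 i$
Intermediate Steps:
$\sqrt{-2726 + 460} = \sqrt{-2266} = i \sqrt{2266}$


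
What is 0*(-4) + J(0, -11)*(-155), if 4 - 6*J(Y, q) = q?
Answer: -775/2 ≈ -387.50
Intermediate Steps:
J(Y, q) = ⅔ - q/6
0*(-4) + J(0, -11)*(-155) = 0*(-4) + (⅔ - ⅙*(-11))*(-155) = 0 + (⅔ + 11/6)*(-155) = 0 + (5/2)*(-155) = 0 - 775/2 = -775/2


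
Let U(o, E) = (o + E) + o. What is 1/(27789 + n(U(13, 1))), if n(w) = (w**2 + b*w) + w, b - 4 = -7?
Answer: 1/28464 ≈ 3.5132e-5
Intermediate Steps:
b = -3 (b = 4 - 7 = -3)
U(o, E) = E + 2*o (U(o, E) = (E + o) + o = E + 2*o)
n(w) = w**2 - 2*w (n(w) = (w**2 - 3*w) + w = w**2 - 2*w)
1/(27789 + n(U(13, 1))) = 1/(27789 + (1 + 2*13)*(-2 + (1 + 2*13))) = 1/(27789 + (1 + 26)*(-2 + (1 + 26))) = 1/(27789 + 27*(-2 + 27)) = 1/(27789 + 27*25) = 1/(27789 + 675) = 1/28464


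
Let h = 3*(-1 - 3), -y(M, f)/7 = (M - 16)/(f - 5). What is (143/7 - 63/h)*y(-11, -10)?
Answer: -6471/20 ≈ -323.55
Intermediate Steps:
y(M, f) = -7*(-16 + M)/(-5 + f) (y(M, f) = -7*(M - 16)/(f - 5) = -7*(-16 + M)/(-5 + f))
h = -12 (h = 3*(-4) = -12)
(143/7 - 63/h)*y(-11, -10) = (143/7 - 63/(-12))*(7*(16 - 1*(-11))/(-5 - 10)) = (143*(⅐) - 63*(-1/12))*(7*(16 + 11)/(-15)) = (143/7 + 21/4)*(7*(-1/15)*27) = (719/28)*(-63/5) = -6471/20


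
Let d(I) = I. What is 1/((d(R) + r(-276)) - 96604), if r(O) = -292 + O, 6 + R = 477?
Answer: -1/96701 ≈ -1.0341e-5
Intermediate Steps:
R = 471 (R = -6 + 477 = 471)
1/((d(R) + r(-276)) - 96604) = 1/((471 + (-292 - 276)) - 96604) = 1/((471 - 568) - 96604) = 1/(-97 - 96604) = 1/(-96701) = -1/96701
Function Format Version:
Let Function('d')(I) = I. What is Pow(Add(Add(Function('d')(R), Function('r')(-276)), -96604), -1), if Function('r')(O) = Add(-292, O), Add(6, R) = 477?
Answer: Rational(-1, 96701) ≈ -1.0341e-5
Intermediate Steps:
R = 471 (R = Add(-6, 477) = 471)
Pow(Add(Add(Function('d')(R), Function('r')(-276)), -96604), -1) = Pow(Add(Add(471, Add(-292, -276)), -96604), -1) = Pow(Add(Add(471, -568), -96604), -1) = Pow(Add(-97, -96604), -1) = Pow(-96701, -1) = Rational(-1, 96701)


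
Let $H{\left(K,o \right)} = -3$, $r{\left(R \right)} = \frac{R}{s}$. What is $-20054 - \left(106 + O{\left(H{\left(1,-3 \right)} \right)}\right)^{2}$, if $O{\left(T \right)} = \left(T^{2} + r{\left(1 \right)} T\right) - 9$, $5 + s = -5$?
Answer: $- \frac{3135369}{100} \approx -31354.0$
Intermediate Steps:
$s = -10$ ($s = -5 - 5 = -10$)
$r{\left(R \right)} = - \frac{R}{10}$ ($r{\left(R \right)} = \frac{R}{-10} = R \left(- \frac{1}{10}\right) = - \frac{R}{10}$)
$O{\left(T \right)} = -9 + T^{2} - \frac{T}{10}$ ($O{\left(T \right)} = \left(T^{2} + \left(- \frac{1}{10}\right) 1 T\right) - 9 = \left(T^{2} - \frac{T}{10}\right) - 9 = -9 + T^{2} - \frac{T}{10}$)
$-20054 - \left(106 + O{\left(H{\left(1,-3 \right)} \right)}\right)^{2} = -20054 - \left(106 - \left(\frac{87}{10} - 9\right)\right)^{2} = -20054 - \left(106 + \left(-9 + 9 + \frac{3}{10}\right)\right)^{2} = -20054 - \left(106 + \frac{3}{10}\right)^{2} = -20054 - \left(\frac{1063}{10}\right)^{2} = -20054 - \frac{1129969}{100} = - \frac{3135369}{100}$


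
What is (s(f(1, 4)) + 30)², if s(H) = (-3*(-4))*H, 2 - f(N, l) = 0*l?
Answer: 2916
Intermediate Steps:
f(N, l) = 2 (f(N, l) = 2 - 0*l = 2 - 1*0 = 2 + 0 = 2)
s(H) = 12*H
(s(f(1, 4)) + 30)² = (12*2 + 30)² = (24 + 30)² = 54² = 2916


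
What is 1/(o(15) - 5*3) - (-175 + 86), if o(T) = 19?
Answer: 357/4 ≈ 89.250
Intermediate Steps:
1/(o(15) - 5*3) - (-175 + 86) = 1/(19 - 5*3) - (-175 + 86) = 1/(19 - 15) - 1*(-89) = 1/4 + 89 = ¼ + 89 = 357/4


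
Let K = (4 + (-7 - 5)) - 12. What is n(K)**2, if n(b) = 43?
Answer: 1849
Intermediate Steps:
K = -20 (K = (4 - 12) - 12 = -8 - 12 = -20)
n(K)**2 = 43**2 = 1849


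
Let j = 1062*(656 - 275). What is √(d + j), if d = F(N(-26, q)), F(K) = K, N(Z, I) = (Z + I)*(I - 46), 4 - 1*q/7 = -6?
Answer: √405678 ≈ 636.93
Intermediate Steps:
q = 70 (q = 28 - 7*(-6) = 28 + 42 = 70)
j = 404622 (j = 1062*381 = 404622)
N(Z, I) = (-46 + I)*(I + Z) (N(Z, I) = (I + Z)*(-46 + I) = (-46 + I)*(I + Z))
d = 1056 (d = 70² - 46*70 - 46*(-26) + 70*(-26) = 4900 - 3220 + 1196 - 1820 = 1056)
√(d + j) = √(1056 + 404622) = √405678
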